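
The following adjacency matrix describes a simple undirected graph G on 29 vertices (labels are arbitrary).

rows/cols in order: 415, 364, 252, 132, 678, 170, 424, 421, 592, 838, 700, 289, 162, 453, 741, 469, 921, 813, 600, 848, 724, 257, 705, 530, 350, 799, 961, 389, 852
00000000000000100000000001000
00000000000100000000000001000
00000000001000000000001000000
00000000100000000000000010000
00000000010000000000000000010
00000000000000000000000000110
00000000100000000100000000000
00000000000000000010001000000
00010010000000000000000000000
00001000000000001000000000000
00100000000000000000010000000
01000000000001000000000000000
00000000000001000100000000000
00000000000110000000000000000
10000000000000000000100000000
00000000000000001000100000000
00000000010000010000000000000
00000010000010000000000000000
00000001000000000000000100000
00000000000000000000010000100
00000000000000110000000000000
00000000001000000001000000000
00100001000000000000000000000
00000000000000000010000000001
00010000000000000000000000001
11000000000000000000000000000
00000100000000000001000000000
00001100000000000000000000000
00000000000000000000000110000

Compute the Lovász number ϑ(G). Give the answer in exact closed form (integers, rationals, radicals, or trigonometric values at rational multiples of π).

29*cos(pi/29)/(cos(pi/29) + 1)

Vertex 289 has 2 neighbors: 364, 453.
Vertex 852 has 2 neighbors: 530, 350.
N(421) = {600, 705}, |N(421)| = 2.
deg(813) = 2; N(813) = {424, 162}.
Every vertex has degree 2 (N=29); the odd cycle C_{29}.
Distinct eigenvalues (to 3 d.p.): [2.0, 1.953, 1.815, 1.592, 1.295, 0.937, 0.535, 0.108, -0.324, -0.74, -1.122, -1.452, -1.714, -1.895, -1.988].
−29·(-2*cos(pi/29)) / ((2)−(-2*cos(pi/29))) = 29*cos(pi/29)/(cos(pi/29) + 1) = ϑ(G).
ϑ(G) ≈ 14.457375.
Sandwich: α(G)=14 ≤ ϑ(G)=29*cos(pi/29)/(cos(pi/29) + 1) ≤ χ(Ḡ)=15 (both strict).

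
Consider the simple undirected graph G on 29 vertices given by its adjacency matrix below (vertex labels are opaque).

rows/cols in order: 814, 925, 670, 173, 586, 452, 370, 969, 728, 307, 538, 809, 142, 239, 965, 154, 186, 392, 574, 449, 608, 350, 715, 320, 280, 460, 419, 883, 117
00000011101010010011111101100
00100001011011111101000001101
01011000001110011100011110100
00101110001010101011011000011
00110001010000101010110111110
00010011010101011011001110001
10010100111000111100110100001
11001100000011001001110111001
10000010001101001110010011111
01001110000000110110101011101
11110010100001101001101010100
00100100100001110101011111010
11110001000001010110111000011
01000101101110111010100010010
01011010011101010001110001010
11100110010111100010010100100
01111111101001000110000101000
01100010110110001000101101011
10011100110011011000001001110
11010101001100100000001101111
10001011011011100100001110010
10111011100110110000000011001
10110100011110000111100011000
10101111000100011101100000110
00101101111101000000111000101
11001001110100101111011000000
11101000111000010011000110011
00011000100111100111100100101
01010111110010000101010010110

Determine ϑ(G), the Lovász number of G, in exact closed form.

N(370) = {814, 173, 452, 728, 307, 538, 965, 154, 186, 392, 608, 350, 320, 117}, |N(370)| = 14.
Vertex 670 has 14 neighbors: 925, 173, 586, 538, 809, 142, 154, 186, 392, 350, 715, 320, 280, 419.
Vertex 538 has 14 neighbors: 814, 925, 670, 173, 370, 728, 239, 965, 186, 449, 608, 715, 280, 419.
Vertex 350 has 14 neighbors: 814, 670, 173, 586, 370, 969, 728, 809, 142, 965, 154, 280, 460, 117.
deg(v) = 14 for all v (|V|=29); Paley(29): SR with (k,λ,μ)=(14,6,7).
A has 3 distinct eigenvalues ≈ [14.0, 2.19258, -3.19258].
Lovász: ϑ = −29(-sqrt(29)/2 - 1/2)/(14+-(-sqrt(29)/2 - 1/2)) = sqrt(29).
≈ 5.3851648 (to 7 d.p.).

sqrt(29)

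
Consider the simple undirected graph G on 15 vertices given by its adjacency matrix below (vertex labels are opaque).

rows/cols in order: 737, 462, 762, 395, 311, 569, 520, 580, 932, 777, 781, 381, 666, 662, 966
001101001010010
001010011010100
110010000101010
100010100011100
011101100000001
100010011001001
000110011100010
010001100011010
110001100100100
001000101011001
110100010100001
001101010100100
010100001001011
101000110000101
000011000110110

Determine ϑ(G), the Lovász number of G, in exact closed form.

5

Vertex 580 has 6 neighbors: 462, 569, 520, 781, 381, 662.
deg(462) = 6; N(462) = {762, 311, 580, 932, 781, 666}.
deg(381) = 6; N(381) = {762, 395, 569, 580, 777, 666}.
deg(737) = 6; N(737) = {762, 395, 569, 932, 781, 662}.
Every vertex has degree 6 (N=15); Kneser-type, 2-subsets of [6].
The 3 distinct eigenvalues: [6.0, 1.0, -3.0].
−15·(-3) / ((6)−(-3)) = 5 = ϑ(G).
Numerically 5.000000000.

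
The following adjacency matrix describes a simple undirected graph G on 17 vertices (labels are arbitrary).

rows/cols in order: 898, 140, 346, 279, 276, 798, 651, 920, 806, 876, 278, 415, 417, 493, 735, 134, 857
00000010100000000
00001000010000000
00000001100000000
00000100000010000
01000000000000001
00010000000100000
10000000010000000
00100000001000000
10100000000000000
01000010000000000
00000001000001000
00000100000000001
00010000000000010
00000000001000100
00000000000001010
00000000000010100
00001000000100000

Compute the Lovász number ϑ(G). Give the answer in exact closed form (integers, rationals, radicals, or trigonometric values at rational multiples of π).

deg(857) = 2; N(857) = {276, 415}.
deg(898) = 2; N(898) = {651, 806}.
Vertex 134 has 2 neighbors: 417, 735.
N(806) = {898, 346}, |N(806)| = 2.
2-regular, N=17; a single 17-cycle (edge-transitive).
A has 9 distinct eigenvalues ≈ [2.0, 1.864944, 1.478018, 0.891477, 0.184537, -0.547326, -1.205269, -1.700434, -1.965946].
−17·(-2*cos(pi/17)) / ((2)−(-2*cos(pi/17))) = 17*cos(pi/17)/(cos(pi/17) + 1) = ϑ(G).
= 8.427014314… (decimal).
Sandwich: α(G)=8 ≤ ϑ(G)=17*cos(pi/17)/(cos(pi/17) + 1) ≤ χ(Ḡ)=9 (both strict).

17*cos(pi/17)/(cos(pi/17) + 1)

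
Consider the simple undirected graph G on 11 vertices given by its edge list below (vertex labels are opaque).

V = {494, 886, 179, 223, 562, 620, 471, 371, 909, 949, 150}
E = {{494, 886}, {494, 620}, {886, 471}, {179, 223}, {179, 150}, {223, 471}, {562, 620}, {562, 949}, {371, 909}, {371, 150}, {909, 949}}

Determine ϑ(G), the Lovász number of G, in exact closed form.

deg(371) = 2; N(371) = {909, 150}.
Vertex 494 has 2 neighbors: 886, 620.
N(562) = {620, 949}, |N(562)| = 2.
Vertex 150 has 2 neighbors: 179, 371.
deg(v) = 2 for all v (|V|=11); connected 2-regular on 11 ⇒ C_{11}.
spec(A) ≈ [2.0, 1.6825, 0.8308, -0.2846, -1.3097, -1.919] (distinct, 4 d.p.).
ϑ = −N·λ_min/(λ_max−λ_min) = −11·(-2*cos(pi/11))/(2−(-2*cos(pi/11))) = 11*cos(pi/11)/(cos(pi/11) + 1).
ϑ(G) ≈ 5.386303.
Check 5 ≤ 11*cos(pi/11)/(cos(pi/11) + 1) ≤ 6: both strict.

11*cos(pi/11)/(cos(pi/11) + 1)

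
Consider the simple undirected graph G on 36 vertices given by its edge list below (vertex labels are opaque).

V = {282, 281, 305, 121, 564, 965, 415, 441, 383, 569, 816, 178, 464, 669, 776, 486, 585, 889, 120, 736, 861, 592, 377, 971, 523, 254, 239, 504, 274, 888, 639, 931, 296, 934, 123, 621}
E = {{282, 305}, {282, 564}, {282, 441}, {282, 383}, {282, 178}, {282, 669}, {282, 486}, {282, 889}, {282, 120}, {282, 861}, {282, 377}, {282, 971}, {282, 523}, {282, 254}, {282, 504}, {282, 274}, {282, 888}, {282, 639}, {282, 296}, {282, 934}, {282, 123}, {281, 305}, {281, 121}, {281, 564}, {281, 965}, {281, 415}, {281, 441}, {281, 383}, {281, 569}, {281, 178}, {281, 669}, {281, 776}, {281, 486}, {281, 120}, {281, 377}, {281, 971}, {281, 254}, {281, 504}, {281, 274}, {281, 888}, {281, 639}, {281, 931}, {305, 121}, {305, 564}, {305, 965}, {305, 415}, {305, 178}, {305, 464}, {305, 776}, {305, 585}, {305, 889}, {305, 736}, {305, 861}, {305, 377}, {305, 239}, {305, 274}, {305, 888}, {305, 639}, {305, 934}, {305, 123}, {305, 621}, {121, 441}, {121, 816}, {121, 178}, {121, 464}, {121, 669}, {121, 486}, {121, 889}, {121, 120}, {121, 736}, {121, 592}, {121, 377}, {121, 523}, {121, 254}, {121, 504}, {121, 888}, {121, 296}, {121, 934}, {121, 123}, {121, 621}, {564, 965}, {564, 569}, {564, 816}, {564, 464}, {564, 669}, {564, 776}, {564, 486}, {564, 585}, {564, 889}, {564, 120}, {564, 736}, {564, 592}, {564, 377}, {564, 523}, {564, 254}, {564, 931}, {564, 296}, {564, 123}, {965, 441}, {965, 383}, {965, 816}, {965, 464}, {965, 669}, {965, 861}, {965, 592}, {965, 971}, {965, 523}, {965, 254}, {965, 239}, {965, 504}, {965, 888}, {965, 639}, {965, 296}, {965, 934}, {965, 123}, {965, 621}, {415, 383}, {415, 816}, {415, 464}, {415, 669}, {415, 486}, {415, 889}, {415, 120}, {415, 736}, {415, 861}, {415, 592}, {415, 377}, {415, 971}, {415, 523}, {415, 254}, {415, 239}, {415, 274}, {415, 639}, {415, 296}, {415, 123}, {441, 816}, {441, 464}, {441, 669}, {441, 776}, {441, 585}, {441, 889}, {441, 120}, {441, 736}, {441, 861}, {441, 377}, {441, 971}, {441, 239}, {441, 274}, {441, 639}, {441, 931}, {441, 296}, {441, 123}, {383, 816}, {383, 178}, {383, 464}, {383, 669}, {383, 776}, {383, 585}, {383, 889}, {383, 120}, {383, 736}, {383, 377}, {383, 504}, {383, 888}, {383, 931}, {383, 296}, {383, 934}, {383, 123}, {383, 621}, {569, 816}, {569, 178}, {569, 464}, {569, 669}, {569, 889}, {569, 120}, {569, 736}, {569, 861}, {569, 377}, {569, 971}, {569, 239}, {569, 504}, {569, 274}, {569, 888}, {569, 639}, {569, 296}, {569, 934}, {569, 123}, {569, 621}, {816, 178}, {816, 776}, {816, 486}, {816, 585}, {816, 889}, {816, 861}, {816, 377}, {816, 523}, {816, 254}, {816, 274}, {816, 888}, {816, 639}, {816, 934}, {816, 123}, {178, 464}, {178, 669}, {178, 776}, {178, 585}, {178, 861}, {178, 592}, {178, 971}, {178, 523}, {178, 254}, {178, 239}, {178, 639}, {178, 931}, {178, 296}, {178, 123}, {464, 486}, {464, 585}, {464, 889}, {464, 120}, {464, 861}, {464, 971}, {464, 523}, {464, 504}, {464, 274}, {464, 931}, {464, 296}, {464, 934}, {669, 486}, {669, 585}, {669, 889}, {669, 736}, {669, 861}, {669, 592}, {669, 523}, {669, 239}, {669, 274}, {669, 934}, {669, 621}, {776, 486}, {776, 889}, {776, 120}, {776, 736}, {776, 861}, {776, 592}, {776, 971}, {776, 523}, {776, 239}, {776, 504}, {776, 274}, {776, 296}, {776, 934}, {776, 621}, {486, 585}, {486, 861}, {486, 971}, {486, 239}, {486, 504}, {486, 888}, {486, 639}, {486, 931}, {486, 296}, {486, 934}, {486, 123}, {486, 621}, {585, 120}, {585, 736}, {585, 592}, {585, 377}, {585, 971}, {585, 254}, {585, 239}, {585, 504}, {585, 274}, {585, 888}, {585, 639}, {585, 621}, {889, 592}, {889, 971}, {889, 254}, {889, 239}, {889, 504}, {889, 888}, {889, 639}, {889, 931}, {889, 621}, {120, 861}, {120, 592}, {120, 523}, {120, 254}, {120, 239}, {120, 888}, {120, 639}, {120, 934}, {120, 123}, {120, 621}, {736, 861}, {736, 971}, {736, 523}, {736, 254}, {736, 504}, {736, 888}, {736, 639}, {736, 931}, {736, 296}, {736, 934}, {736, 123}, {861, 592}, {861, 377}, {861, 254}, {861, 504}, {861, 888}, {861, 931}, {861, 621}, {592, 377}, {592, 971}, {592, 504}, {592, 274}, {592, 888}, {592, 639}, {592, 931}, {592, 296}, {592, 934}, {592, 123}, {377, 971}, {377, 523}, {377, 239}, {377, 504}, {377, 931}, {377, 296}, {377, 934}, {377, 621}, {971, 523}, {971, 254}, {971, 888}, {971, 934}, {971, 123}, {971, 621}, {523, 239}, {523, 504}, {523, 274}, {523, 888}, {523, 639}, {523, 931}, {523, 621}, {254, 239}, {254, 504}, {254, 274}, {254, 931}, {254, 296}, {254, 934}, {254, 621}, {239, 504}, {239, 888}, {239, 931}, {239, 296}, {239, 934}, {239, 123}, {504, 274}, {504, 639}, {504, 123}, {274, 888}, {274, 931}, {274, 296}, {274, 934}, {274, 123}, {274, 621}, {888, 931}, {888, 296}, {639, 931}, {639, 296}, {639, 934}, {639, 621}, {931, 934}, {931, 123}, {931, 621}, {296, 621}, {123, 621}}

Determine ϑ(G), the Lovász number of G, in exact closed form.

8

N(441) = {282, 281, 121, 965, 816, 464, 669, 776, 585, 889, 120, 736, 861, 377, 971, 239, 274, 639, 931, 296, 123}, |N(441)| = 21.
deg(239) = 21; N(239) = {305, 965, 415, 441, 569, 178, 669, 776, 486, 585, 889, 120, 377, 523, 254, 504, 888, 931, 296, 934, 123}.
deg(816) = 21; N(816) = {121, 564, 965, 415, 441, 383, 569, 178, 776, 486, 585, 889, 861, 377, 523, 254, 274, 888, 639, 934, 123}.
N(585) = {305, 564, 441, 383, 816, 178, 464, 669, 486, 120, 736, 592, 377, 971, 254, 239, 504, 274, 888, 639, 621}, |N(585)| = 21.
G on 36 vertices is 21-regular; Kneser-type, 2-subsets of [9].
spec(A) ≈ [21.0, 1.0, -6.0] (distinct, 5 d.p.).
Lovász (edge-transitive): ϑ = −36·(-6)/((21)−(-6)) = 8.
≈ 8.000000 (to 6 d.p.).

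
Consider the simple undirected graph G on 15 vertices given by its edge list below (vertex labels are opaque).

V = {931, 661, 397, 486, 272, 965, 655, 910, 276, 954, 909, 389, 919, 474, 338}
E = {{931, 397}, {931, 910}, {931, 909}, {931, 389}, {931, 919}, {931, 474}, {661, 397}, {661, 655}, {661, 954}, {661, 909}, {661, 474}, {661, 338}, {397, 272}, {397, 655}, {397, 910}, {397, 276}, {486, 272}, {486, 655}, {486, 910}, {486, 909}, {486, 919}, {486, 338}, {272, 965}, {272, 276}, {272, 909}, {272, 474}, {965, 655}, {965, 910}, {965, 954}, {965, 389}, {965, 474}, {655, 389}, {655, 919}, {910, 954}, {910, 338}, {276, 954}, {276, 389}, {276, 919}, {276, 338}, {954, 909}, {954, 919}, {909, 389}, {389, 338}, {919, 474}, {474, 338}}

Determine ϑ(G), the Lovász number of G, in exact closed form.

5

Vertex 397 has 6 neighbors: 931, 661, 272, 655, 910, 276.
Vertex 910 has 6 neighbors: 931, 397, 486, 965, 954, 338.
deg(655) = 6; N(655) = {661, 397, 486, 965, 389, 919}.
N(919) = {931, 486, 655, 276, 954, 474}, |N(919)| = 6.
Every vertex has degree 6 (N=15); Kneser-type, 2-subsets of [6].
spec(A) ≈ [6.0, 1.0, -3.0] (distinct, 3 d.p.).
λ_max=6, λ_min=-3; ϑ = −15·λ_min/(λ_max−λ_min) = 5.
≈ 5.0000 (to 4 d.p.).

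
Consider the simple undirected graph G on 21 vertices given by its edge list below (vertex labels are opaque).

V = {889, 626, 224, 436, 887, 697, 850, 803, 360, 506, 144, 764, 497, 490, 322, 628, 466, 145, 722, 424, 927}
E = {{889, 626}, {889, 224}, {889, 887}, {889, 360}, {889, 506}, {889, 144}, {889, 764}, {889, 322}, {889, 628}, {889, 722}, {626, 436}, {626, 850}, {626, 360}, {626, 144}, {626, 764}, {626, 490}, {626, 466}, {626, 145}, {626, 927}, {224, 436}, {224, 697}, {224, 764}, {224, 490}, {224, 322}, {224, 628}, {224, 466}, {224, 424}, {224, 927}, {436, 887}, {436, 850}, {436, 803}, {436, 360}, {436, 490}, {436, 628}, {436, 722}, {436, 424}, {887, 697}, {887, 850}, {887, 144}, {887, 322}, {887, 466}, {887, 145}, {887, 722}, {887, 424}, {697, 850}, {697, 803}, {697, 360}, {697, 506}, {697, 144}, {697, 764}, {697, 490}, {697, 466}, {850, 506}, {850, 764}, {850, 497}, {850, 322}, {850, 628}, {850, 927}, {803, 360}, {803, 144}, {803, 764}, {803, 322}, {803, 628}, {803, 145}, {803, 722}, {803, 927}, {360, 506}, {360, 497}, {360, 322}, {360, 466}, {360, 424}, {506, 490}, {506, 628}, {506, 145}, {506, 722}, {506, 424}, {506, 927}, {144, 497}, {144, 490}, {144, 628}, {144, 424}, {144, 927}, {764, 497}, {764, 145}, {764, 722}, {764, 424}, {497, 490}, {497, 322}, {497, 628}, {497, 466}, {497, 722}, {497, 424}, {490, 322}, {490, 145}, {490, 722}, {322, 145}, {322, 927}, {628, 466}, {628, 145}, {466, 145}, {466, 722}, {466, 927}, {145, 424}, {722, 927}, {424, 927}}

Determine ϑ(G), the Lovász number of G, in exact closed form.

N(697) = {224, 887, 850, 803, 360, 506, 144, 764, 490, 466}, |N(697)| = 10.
N(436) = {626, 224, 887, 850, 803, 360, 490, 628, 722, 424}, |N(436)| = 10.
N(224) = {889, 436, 697, 764, 490, 322, 628, 466, 424, 927}, |N(224)| = 10.
Vertex 850 has 10 neighbors: 626, 436, 887, 697, 506, 764, 497, 322, 628, 927.
Regular of degree 10 on 21 vertices: this is K(7,2), the Kneser graph.
The 3 distinct eigenvalues: [10.0, 1.0, -4.0].
ϑ = −N·λ_min/(λ_max−λ_min) = −21·(-4)/(10−(-4)) = 6.
= 6.0000… (decimal).

6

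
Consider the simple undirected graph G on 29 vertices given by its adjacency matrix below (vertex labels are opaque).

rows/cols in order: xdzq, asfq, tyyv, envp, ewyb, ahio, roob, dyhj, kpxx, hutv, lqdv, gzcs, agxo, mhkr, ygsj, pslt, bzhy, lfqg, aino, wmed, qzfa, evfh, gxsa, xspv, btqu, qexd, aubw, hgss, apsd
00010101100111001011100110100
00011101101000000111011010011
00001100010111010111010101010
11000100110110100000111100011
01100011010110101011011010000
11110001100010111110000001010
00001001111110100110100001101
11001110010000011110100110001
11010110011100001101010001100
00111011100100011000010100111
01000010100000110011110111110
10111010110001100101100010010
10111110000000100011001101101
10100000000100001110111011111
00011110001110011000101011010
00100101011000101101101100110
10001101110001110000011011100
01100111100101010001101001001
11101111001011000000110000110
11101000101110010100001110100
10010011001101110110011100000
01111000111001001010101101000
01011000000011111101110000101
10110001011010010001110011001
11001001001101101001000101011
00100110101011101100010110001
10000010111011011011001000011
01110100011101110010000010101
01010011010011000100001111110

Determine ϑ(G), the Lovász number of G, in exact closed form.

deg(lfqg) = 14; N(lfqg) = {asfq, tyyv, ahio, roob, dyhj, kpxx, gzcs, mhkr, pslt, wmed, qzfa, gxsa, qexd, apsd}.
Vertex bzhy has 14 neighbors: xdzq, ewyb, ahio, dyhj, kpxx, hutv, mhkr, ygsj, pslt, evfh, gxsa, btqu, qexd, aubw.
Vertex pslt has 14 neighbors: tyyv, ahio, dyhj, hutv, lqdv, ygsj, bzhy, lfqg, wmed, qzfa, gxsa, xspv, aubw, hgss.
Vertex agxo has 14 neighbors: xdzq, tyyv, envp, ewyb, ahio, roob, ygsj, aino, wmed, gxsa, xspv, qexd, aubw, apsd.
Regular of degree 14 on 29 vertices: SR(29,14,6,7) — a Paley graph.
The 3 distinct eigenvalues: [14.0, 2.1926, -3.1926].
With N=29: ϑ(G) = 29·(-(-sqrt(29)/2 - 1/2))/(14−(-sqrt(29)/2 - 1/2)) = sqrt(29).
Numerically 5.385164807.

sqrt(29)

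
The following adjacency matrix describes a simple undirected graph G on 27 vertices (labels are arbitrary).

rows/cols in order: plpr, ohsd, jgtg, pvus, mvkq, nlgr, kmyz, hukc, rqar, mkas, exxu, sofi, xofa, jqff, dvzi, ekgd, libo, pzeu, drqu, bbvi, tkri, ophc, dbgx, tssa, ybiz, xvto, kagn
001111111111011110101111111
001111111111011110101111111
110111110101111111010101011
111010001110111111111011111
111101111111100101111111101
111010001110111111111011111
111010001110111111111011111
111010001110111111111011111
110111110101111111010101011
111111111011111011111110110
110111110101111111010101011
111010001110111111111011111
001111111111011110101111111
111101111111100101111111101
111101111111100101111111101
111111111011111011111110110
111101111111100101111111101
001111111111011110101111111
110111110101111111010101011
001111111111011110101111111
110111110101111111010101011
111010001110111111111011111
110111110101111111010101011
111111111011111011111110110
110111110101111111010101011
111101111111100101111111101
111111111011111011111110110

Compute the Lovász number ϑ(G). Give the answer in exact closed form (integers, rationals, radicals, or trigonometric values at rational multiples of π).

deg(drqu) = 20; N(drqu) = {plpr, ohsd, pvus, mvkq, nlgr, kmyz, hukc, mkas, sofi, xofa, jqff, dvzi, ekgd, libo, pzeu, bbvi, ophc, tssa, xvto, kagn}.
Vertex xofa has 22 neighbors: jgtg, pvus, mvkq, nlgr, kmyz, hukc, rqar, mkas, exxu, sofi, jqff, dvzi, ekgd, libo, drqu, tkri, ophc, dbgx, tssa, ybiz, xvto, kagn.
deg(nlgr) = 21; N(nlgr) = {plpr, ohsd, jgtg, mvkq, rqar, mkas, exxu, xofa, jqff, dvzi, ekgd, libo, pzeu, drqu, bbvi, tkri, dbgx, tssa, ybiz, xvto, kagn}.
N(pvus) = {plpr, ohsd, jgtg, mvkq, rqar, mkas, exxu, xofa, jqff, dvzi, ekgd, libo, pzeu, drqu, bbvi, tkri, dbgx, tssa, ybiz, xvto, kagn}, |N(pvus)| = 21.
5 parts of sizes [7, 6, 5, 5, 4]; α(G) = 7 = ϑ (perfect).
ϑ(G) ≈ 7.0000.
α=7, χ(Ḡ)=7; ϑ=7 lies between (collapsed).

7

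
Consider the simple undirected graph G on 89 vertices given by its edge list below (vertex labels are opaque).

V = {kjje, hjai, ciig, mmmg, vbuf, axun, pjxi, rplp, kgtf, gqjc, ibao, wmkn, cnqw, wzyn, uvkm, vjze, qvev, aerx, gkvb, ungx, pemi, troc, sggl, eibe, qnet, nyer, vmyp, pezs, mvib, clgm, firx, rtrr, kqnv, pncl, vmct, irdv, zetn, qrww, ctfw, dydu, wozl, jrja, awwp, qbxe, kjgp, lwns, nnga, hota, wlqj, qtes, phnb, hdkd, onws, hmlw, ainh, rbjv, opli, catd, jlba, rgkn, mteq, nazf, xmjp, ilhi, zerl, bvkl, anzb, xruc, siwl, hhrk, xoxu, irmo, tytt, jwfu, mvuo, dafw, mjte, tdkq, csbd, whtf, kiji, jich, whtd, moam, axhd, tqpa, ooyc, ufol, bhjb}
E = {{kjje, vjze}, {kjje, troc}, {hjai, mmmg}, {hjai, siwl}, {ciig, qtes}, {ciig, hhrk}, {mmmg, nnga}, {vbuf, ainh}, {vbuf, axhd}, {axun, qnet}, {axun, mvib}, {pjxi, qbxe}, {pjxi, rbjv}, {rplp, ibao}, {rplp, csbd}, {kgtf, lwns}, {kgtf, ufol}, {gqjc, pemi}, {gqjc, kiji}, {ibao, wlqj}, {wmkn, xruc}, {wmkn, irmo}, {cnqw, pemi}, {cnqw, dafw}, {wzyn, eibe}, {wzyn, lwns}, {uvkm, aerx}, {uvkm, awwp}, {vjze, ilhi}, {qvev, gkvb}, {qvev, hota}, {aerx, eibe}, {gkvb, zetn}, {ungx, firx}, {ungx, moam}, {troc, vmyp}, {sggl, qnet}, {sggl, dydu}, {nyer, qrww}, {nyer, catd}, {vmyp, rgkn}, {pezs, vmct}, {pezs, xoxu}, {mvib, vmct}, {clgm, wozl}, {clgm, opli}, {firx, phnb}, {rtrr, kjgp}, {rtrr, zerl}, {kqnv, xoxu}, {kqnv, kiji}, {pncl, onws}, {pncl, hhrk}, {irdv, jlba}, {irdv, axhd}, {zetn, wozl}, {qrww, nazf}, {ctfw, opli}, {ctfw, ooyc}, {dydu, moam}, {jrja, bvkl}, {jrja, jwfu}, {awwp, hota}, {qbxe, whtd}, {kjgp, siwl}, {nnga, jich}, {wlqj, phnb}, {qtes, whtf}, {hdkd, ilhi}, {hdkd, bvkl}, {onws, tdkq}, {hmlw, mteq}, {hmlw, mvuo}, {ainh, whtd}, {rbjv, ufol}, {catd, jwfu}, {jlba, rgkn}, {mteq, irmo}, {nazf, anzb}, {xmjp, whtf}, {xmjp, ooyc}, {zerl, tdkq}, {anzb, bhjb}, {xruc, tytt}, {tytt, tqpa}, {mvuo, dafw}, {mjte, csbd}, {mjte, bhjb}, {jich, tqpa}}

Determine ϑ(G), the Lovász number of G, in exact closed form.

89*cos(pi/89)/(cos(pi/89) + 1)

deg(awwp) = 2; N(awwp) = {uvkm, hota}.
Vertex ainh has 2 neighbors: vbuf, whtd.
deg(irmo) = 2; N(irmo) = {wmkn, mteq}.
Vertex whtf has 2 neighbors: qtes, xmjp.
89-vertex 2-regular graph: a single 89-cycle (edge-transitive).
A has 45 distinct eigenvalues ≈ [2.0, 1.995018, 1.980097, 1.955311, 1.920784, 1.876688, 1.823242, 1.760713, 1.689412, 1.609694, 1.521958, 1.426638, 1.324212, 1.215188, 1.10011, 0.979551, 0.854113, 0.724419, 0.591116, 0.454869, 0.316355, 0.176265, 0.035297, -0.105847, -0.246463, -0.385852, -0.523319, -0.658178, -0.789758, -0.917404, -1.040479, -1.158371, -1.270491, -1.376282, -1.475217, -1.566802, -1.650581, -1.726138, -1.793094, -1.851118, -1.89992, -1.939256, -1.968931, -1.988796, -1.998754].
With N=89: ϑ(G) = 89·(-(-1)*2*cos(pi/89))/(2−(-2*cos(pi/89))) = 89*cos(pi/89)/(cos(pi/89) + 1).
ϑ(G) ≈ 44.48613532.
Check 44 ≤ 89*cos(pi/89)/(cos(pi/89) + 1) ≤ 45: both strict.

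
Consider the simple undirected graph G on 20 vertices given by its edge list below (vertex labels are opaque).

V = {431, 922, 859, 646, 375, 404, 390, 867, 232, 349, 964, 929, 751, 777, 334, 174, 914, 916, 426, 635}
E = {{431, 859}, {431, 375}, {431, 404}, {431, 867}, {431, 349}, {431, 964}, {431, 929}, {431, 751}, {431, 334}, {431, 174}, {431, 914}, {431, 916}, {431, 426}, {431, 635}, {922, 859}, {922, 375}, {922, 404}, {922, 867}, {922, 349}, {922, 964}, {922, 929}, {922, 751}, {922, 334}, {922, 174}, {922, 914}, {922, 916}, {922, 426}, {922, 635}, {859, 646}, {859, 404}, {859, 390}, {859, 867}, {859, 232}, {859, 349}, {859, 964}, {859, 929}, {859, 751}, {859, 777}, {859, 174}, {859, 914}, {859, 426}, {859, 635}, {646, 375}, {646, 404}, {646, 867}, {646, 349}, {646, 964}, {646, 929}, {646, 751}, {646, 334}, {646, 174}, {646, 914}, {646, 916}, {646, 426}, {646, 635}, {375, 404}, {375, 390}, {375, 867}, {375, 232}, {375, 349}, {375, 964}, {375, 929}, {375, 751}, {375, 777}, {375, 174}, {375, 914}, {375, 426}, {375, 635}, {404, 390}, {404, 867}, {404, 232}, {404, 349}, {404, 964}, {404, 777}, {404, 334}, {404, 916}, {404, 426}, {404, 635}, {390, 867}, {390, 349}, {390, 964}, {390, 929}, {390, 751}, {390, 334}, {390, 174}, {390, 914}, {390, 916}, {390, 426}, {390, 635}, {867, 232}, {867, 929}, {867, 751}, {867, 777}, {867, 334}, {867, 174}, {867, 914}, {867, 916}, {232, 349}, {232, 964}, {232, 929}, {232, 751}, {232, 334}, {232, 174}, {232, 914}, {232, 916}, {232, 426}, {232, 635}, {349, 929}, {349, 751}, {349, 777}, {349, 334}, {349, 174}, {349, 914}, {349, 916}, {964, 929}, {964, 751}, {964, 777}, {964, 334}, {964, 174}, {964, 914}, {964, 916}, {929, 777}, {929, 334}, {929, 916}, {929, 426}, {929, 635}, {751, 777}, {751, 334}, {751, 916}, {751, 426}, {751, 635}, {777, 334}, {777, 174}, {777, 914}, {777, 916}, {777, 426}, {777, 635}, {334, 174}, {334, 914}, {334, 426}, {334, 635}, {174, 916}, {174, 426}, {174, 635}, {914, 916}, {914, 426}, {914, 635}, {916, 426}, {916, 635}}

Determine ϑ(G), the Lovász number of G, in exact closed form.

6

Vertex 922 has 14 neighbors: 859, 375, 404, 867, 349, 964, 929, 751, 334, 174, 914, 916, 426, 635.
deg(349) = 15; N(349) = {431, 922, 859, 646, 375, 404, 390, 232, 929, 751, 777, 334, 174, 914, 916}.
N(964) = {431, 922, 859, 646, 375, 404, 390, 232, 929, 751, 777, 334, 174, 914, 916}, |N(964)| = 15.
Vertex 914 has 15 neighbors: 431, 922, 859, 646, 375, 390, 867, 232, 349, 964, 777, 334, 916, 426, 635.
Complete 4-partite, parts [6, 5, 5, 4]: perfect, ϑ = α = 6.
= 6.0000… (decimal).
Check 6 ≤ 6 ≤ 6: collapsed.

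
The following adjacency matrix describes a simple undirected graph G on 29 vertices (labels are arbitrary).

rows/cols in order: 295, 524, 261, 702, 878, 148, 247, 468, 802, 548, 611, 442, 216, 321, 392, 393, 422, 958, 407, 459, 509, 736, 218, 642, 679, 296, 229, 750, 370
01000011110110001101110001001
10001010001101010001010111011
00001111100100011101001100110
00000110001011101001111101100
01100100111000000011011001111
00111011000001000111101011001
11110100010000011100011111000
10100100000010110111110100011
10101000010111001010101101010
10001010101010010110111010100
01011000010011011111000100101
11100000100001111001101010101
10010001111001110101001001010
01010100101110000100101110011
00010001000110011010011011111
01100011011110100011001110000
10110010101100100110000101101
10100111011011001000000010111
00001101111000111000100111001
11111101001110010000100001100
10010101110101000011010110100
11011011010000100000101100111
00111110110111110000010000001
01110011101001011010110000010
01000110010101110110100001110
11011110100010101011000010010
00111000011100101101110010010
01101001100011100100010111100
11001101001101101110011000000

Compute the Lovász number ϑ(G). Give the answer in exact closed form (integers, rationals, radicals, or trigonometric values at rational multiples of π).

sqrt(29)

deg(679) = 14; N(679) = {524, 148, 247, 548, 442, 321, 392, 393, 958, 407, 509, 296, 229, 750}.
Vertex 295 has 14 neighbors: 524, 247, 468, 802, 548, 442, 216, 422, 958, 459, 509, 736, 296, 370.
Vertex 878 has 14 neighbors: 524, 261, 148, 802, 548, 611, 407, 459, 736, 218, 296, 229, 750, 370.
N(393) = {524, 261, 247, 468, 548, 611, 442, 216, 392, 407, 459, 218, 642, 679}, |N(393)| = 14.
14-regular, N=29; Paley(29): SR with (k,λ,μ)=(14,6,7).
Distinct eigenvalues (to 6 d.p.): [14.0, 2.192582, -3.192582].
Lovász (edge-transitive): ϑ = −29·(-sqrt(29)/2 - 1/2)/((14)−(-sqrt(29)/2 - 1/2)) = sqrt(29).
= 5.38516… (decimal).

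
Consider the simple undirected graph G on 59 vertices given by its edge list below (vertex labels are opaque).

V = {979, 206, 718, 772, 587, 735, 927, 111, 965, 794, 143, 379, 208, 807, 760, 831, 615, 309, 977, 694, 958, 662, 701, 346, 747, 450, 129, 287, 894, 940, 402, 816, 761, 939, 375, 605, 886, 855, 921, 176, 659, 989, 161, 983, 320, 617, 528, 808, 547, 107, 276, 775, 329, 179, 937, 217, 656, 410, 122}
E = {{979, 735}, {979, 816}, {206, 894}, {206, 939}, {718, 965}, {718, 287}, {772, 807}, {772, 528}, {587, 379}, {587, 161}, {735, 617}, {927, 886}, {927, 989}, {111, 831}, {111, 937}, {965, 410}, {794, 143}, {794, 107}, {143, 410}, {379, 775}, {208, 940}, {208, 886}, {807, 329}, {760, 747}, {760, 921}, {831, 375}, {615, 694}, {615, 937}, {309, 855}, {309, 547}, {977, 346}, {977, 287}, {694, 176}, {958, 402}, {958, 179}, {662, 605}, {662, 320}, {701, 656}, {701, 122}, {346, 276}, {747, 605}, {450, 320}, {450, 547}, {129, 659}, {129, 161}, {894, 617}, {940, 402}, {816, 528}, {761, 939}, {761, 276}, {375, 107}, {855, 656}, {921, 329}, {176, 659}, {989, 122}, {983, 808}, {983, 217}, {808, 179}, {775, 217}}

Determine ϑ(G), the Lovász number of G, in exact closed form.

59*cos(pi/59)/(cos(pi/59) + 1)

deg(735) = 2; N(735) = {979, 617}.
deg(276) = 2; N(276) = {346, 761}.
deg(694) = 2; N(694) = {615, 176}.
deg(940) = 2; N(940) = {208, 402}.
59-vertex 2-regular graph: a single 59-cycle (edge-transitive).
spec(A) ≈ [2.0, 1.9887, 1.9548, 1.8988, 1.8213, 1.7231, 1.6054, 1.4695, 1.317, 1.1496, 0.9691, 0.7776, 0.5774, 0.3706, 0.1596, -0.0532, -0.2655, -0.4747, -0.6785, -0.8746, -1.0608, -1.235, -1.3953, -1.5397, -1.6666, -1.7747, -1.8627, -1.9295, -1.9745, -1.9972] (distinct, 4 d.p.).
Lovász: ϑ = −59(-2*cos(pi/59))/(2+-(-1)*2*cos(pi/59)) = 59*cos(pi/59)/(cos(pi/59) + 1).
= 29.479080… (decimal).
29 ≤ 59*cos(pi/59)/(cos(pi/59) + 1) ≤ 30: both strict.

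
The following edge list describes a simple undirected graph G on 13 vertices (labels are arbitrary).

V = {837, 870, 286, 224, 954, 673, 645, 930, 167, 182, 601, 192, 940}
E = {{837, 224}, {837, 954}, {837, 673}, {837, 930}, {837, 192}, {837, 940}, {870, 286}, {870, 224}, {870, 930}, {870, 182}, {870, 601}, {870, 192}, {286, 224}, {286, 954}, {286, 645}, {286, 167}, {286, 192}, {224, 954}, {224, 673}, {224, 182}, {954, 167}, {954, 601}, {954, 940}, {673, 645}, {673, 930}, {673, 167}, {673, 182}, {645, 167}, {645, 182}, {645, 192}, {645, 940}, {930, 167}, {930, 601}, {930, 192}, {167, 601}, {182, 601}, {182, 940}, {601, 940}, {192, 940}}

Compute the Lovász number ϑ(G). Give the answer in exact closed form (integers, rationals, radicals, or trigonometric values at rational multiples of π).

sqrt(13)

Vertex 930 has 6 neighbors: 837, 870, 673, 167, 601, 192.
Vertex 870 has 6 neighbors: 286, 224, 930, 182, 601, 192.
Vertex 954 has 6 neighbors: 837, 286, 224, 167, 601, 940.
deg(167) = 6; N(167) = {286, 954, 673, 645, 930, 601}.
Every vertex has degree 6 (N=13); Paley(13): SR with (k,λ,μ)=(6,2,3).
The 3 distinct eigenvalues: [6.0, 1.302776, -2.302776].
−13·(-sqrt(13)/2 - 1/2) / ((6)−(-sqrt(13)/2 - 1/2)) = sqrt(13) = ϑ(G).
Numerically 3.605551275.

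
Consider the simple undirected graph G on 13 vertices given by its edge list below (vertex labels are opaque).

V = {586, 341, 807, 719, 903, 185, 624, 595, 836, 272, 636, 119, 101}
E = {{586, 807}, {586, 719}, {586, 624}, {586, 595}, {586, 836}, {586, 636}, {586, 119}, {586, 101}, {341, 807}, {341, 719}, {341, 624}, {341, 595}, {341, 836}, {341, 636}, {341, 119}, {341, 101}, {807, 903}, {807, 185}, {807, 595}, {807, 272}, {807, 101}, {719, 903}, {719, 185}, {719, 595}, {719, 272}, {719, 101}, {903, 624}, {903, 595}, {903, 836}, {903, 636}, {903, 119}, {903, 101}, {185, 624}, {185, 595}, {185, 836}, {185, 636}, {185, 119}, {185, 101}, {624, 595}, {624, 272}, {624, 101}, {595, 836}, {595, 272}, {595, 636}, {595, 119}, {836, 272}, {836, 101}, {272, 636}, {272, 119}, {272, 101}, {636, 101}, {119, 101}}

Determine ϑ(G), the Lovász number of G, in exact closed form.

Vertex 903 has 8 neighbors: 807, 719, 624, 595, 836, 636, 119, 101.
deg(595) = 11; N(595) = {586, 341, 807, 719, 903, 185, 624, 836, 272, 636, 119}.
Vertex 101 has 11 neighbors: 586, 341, 807, 719, 903, 185, 624, 836, 272, 636, 119.
N(185) = {807, 719, 624, 595, 836, 636, 119, 101}, |N(185)| = 8.
K_{6,5,2} (perfect); ϑ(G) = α(G) = max{6,5,2} = 6.
= 6.000000000… (decimal).
Check 6 ≤ 6 ≤ 6: collapsed.

6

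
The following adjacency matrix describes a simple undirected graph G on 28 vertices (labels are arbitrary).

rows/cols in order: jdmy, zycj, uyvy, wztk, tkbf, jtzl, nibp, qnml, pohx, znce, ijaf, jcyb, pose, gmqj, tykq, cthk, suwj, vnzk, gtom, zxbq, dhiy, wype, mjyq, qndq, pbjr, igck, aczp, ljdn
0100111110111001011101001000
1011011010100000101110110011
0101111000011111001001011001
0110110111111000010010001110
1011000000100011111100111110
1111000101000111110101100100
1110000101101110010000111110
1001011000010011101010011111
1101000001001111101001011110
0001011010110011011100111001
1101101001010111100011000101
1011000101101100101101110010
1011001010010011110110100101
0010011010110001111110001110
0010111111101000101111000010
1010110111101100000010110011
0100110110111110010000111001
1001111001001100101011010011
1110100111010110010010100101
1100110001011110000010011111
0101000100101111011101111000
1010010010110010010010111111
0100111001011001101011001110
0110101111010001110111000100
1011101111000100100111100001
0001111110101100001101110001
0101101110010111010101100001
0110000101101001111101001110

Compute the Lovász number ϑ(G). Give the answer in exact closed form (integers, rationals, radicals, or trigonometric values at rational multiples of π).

deg(mjyq) = 15; N(mjyq) = {zycj, tkbf, jtzl, nibp, znce, jcyb, pose, cthk, suwj, gtom, dhiy, wype, pbjr, igck, aczp}.
Vertex wztk has 15 neighbors: zycj, uyvy, tkbf, jtzl, qnml, pohx, znce, ijaf, jcyb, pose, vnzk, dhiy, pbjr, igck, aczp.
Vertex pbjr has 15 neighbors: jdmy, uyvy, wztk, tkbf, nibp, qnml, pohx, znce, gmqj, suwj, zxbq, dhiy, wype, mjyq, ljdn.
Vertex pohx has 15 neighbors: jdmy, zycj, wztk, znce, pose, gmqj, tykq, cthk, suwj, gtom, wype, qndq, pbjr, igck, aczp.
deg(v) = 15 for all v (|V|=28); this is K(8,2), the Kneser graph.
A has 3 distinct eigenvalues ≈ [15.0, 1.0, -5.0].
Lovász: ϑ = −28(-5)/(15+-1*(-5)) = 7.
≈ 7.000000 (to 6 d.p.).

7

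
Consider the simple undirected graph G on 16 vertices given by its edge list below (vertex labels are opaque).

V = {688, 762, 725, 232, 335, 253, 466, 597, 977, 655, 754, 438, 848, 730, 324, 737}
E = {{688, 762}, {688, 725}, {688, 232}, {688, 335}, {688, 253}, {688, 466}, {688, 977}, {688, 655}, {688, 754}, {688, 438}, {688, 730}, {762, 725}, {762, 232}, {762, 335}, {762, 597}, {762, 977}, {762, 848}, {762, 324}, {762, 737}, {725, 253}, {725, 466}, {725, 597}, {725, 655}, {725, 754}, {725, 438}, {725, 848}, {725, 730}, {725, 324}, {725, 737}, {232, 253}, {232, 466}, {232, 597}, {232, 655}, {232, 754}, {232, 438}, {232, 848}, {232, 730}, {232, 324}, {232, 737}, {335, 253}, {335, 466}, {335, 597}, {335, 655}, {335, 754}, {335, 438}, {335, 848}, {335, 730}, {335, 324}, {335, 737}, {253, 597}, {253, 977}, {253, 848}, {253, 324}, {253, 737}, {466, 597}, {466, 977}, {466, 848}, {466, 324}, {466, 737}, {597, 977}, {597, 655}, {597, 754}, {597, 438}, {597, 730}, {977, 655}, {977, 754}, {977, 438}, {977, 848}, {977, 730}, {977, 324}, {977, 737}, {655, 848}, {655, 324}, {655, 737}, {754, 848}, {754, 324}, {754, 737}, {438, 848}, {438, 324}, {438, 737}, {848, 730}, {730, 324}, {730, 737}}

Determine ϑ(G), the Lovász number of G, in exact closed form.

7

N(848) = {762, 725, 232, 335, 253, 466, 977, 655, 754, 438, 730}, |N(848)| = 11.
N(977) = {688, 762, 253, 466, 597, 655, 754, 438, 848, 730, 324, 737}, |N(977)| = 12.
Vertex 335 has 12 neighbors: 688, 762, 253, 466, 597, 655, 754, 438, 848, 730, 324, 737.
N(466) = {688, 725, 232, 335, 597, 977, 848, 324, 737}, |N(466)| = 9.
Complete 3-partite, parts [7, 5, 4]: perfect, ϑ = α = 7.
ϑ(G) ≈ 7.00000.
7 ≤ 7 ≤ 7: collapsed.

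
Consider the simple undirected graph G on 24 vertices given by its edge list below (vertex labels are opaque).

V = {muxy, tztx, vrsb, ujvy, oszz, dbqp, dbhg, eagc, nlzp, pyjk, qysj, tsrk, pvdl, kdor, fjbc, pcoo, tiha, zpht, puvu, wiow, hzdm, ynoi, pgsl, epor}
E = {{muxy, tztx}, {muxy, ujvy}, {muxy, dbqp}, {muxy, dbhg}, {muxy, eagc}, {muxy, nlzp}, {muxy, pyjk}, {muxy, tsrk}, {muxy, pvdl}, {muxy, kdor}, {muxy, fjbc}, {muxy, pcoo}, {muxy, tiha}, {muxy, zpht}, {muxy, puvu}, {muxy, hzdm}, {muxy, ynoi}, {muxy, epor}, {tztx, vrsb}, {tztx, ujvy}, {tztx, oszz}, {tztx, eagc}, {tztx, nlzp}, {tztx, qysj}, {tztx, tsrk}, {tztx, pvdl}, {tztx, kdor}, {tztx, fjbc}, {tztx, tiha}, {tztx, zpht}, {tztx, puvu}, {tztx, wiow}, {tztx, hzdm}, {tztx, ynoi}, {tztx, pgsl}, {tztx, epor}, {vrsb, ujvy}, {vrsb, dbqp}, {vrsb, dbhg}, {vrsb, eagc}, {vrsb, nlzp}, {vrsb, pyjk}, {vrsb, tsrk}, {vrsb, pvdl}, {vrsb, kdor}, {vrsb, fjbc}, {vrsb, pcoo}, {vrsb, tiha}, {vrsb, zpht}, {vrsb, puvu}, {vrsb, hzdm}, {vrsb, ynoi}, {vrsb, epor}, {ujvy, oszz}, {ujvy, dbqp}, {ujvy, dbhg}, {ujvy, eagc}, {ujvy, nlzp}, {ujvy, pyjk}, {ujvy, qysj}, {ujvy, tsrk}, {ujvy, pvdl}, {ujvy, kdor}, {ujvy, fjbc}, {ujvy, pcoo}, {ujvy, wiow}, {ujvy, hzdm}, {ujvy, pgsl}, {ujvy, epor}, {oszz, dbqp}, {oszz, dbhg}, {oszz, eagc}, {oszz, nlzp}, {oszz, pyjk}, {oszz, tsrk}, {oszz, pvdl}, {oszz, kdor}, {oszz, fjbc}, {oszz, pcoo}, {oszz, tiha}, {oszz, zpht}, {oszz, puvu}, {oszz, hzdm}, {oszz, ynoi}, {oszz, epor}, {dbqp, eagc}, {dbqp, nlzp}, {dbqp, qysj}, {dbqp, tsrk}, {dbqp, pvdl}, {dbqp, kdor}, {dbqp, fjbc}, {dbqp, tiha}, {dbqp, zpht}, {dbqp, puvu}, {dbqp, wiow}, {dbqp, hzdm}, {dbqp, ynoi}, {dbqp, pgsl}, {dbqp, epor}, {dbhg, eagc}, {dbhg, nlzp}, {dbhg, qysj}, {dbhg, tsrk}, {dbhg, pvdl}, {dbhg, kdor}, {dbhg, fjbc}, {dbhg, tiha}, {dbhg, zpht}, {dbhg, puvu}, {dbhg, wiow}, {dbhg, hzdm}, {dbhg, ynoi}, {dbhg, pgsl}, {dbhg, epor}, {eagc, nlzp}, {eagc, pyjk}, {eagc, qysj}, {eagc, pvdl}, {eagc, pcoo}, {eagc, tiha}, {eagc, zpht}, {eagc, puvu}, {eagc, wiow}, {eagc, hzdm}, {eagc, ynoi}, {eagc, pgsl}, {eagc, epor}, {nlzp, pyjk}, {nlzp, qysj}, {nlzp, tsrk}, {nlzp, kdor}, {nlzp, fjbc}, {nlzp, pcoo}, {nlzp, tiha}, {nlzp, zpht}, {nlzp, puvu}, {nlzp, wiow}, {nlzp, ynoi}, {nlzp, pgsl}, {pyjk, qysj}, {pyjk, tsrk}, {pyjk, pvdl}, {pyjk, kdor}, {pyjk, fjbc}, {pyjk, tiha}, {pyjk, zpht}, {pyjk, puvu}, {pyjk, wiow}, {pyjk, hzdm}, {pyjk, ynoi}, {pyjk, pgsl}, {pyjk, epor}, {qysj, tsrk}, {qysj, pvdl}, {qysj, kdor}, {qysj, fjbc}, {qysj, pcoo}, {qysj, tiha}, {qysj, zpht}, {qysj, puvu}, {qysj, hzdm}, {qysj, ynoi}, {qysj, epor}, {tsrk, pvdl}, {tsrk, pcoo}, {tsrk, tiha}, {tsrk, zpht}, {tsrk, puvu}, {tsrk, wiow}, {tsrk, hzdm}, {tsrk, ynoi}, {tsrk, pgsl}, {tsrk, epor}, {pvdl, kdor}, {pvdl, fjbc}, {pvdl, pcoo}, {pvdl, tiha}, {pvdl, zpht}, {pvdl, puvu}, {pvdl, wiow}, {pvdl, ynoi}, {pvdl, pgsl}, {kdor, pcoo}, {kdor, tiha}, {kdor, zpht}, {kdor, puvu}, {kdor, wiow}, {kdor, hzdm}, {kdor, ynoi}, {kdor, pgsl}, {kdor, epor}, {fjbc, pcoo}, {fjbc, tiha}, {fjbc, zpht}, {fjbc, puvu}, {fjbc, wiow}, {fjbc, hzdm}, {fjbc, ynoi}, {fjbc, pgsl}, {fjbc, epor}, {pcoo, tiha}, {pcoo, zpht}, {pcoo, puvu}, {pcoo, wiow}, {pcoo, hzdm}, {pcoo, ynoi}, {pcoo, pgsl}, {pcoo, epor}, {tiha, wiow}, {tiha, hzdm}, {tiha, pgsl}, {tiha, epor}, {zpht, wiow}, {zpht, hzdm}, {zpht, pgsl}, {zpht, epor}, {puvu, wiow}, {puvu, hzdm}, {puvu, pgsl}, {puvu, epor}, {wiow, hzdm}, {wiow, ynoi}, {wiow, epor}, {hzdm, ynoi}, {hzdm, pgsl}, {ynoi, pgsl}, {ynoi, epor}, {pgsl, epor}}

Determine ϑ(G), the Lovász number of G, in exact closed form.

deg(wiow) = 18; N(wiow) = {tztx, ujvy, dbqp, dbhg, eagc, nlzp, pyjk, tsrk, pvdl, kdor, fjbc, pcoo, tiha, zpht, puvu, hzdm, ynoi, epor}.
N(puvu) = {muxy, tztx, vrsb, oszz, dbqp, dbhg, eagc, nlzp, pyjk, qysj, tsrk, pvdl, kdor, fjbc, pcoo, wiow, hzdm, pgsl, epor}, |N(puvu)| = 19.
Vertex kdor has 20 neighbors: muxy, tztx, vrsb, ujvy, oszz, dbqp, dbhg, nlzp, pyjk, qysj, pvdl, pcoo, tiha, zpht, puvu, wiow, hzdm, ynoi, pgsl, epor.
Vertex epor has 20 neighbors: muxy, tztx, vrsb, ujvy, oszz, dbqp, dbhg, eagc, pyjk, qysj, tsrk, kdor, fjbc, pcoo, tiha, zpht, puvu, wiow, ynoi, pgsl.
Complete 5-partite, parts [6, 5, 5, 4, 4]: perfect, ϑ = α = 6.
≈ 6.000000 (to 6 d.p.).
Lovász sandwich 6 ≤ 6 ≤ 6: collapsed.

6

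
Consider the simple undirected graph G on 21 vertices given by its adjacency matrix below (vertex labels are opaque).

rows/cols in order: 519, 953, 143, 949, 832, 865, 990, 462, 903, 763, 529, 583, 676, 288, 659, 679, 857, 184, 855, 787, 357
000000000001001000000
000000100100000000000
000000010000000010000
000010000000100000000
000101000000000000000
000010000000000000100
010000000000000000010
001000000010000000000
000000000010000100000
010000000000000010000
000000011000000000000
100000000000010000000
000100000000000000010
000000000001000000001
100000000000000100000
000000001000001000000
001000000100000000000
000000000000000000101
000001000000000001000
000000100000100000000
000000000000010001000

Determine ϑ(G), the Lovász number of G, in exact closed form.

deg(787) = 2; N(787) = {990, 676}.
deg(990) = 2; N(990) = {953, 787}.
N(184) = {855, 357}, |N(184)| = 2.
deg(288) = 2; N(288) = {583, 357}.
2-regular, N=21; connected 2-regular on 21 ⇒ C_{21}.
Distinct eigenvalues (to 6 d.p.): [2.0, 1.911146, 1.652478, 1.24698, 0.730682, 0.14946, -0.445042, -1.0, -1.466104, -1.801938, -1.977662].
λ_max=2, λ_min=-2*cos(pi/21); ϑ = −21·λ_min/(λ_max−λ_min) = 21*cos(pi/21)/(cos(pi/21) + 1).
Numerically 10.441032529.
Sandwich: α(G)=10 ≤ ϑ(G)=21*cos(pi/21)/(cos(pi/21) + 1) ≤ χ(Ḡ)=11 (both strict).

21*cos(pi/21)/(cos(pi/21) + 1)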